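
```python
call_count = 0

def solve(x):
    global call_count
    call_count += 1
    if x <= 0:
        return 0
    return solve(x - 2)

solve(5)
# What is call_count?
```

Linear recursion stepping by 2: 4 calls from x=5 down to ≤0.

Answer: 4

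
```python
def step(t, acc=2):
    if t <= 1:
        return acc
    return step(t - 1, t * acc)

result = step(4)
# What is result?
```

Accumulator trace (n, acc): (4, 2) -> (3, 8) -> (2, 24) -> (1, 48) -> return 48

Answer: 48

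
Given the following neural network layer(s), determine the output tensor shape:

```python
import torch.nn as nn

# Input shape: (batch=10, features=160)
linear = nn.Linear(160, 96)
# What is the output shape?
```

Input: (10, 160) -> Output: (10, 96)

Answer: (10, 96)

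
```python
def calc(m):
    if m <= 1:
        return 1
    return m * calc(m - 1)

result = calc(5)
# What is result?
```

calc(5) = 5 * 4 * 3 * 2 * 1 = 120

Answer: 120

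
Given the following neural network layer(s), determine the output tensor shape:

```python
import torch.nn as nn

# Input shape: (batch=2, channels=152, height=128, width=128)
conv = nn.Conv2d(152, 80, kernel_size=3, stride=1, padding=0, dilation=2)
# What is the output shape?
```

Input: (2, 152, 128, 128) -> Output: (2, 80, 124, 124)

Answer: (2, 80, 124, 124)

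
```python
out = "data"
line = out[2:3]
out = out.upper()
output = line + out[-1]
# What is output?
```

Trace:
`out = "data"` → out = 'data'
`line = out[2:3]` → line = 't'
`out = out.upper()` → out = 'DATA'
`output = line + out[-1]` → output = 'tA'
So output = 'tA'

Answer: 'tA'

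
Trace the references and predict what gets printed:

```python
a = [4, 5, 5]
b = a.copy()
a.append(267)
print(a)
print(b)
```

Key concept: list.copy() creates independent copy.
Step by step:
`a = [4, 5, 5]` → a = [4, 5, 5]
`b = a.copy()` → b = [4, 5, 5]
`a.append(267)` → a = [4, 5, 5, 267]
`print(a)` → prints [4, 5, 5, 267]
`print(b)` → prints [4, 5, 5]

Answer:
[4, 5, 5, 267]
[4, 5, 5]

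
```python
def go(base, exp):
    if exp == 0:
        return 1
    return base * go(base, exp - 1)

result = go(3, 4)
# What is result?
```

go(3, 4) = 3 * 3 * 3 * 3 = 81

Answer: 81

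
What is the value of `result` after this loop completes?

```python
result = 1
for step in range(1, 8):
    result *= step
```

7! = 5040
`result` takes the values: 1 → 2 → 6 → 24 → 120 → 720 → 5040

Answer: 5040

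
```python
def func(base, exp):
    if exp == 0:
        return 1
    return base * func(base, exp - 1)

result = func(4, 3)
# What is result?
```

func(4, 3) = 4 * 4 * 4 = 64

Answer: 64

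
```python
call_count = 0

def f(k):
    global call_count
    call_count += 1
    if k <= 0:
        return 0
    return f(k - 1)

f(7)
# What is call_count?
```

Linear recursion stepping by 1: 8 calls from k=7 down to ≤0.

Answer: 8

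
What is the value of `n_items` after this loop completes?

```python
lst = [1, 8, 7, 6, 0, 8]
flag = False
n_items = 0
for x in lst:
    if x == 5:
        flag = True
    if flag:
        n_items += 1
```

Count elements after first 5 in [1, 8, 7, 6, 0, 8]
`n_items` takes the values: 0

Answer: 0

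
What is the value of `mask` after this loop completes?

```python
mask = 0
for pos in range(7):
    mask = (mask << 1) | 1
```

Build 7 consecutive 1-bits: 0b1111111
`mask` takes the values: 0 → 1 → 3 → 7 → 15 → 31 → 63 → 127

Answer: 127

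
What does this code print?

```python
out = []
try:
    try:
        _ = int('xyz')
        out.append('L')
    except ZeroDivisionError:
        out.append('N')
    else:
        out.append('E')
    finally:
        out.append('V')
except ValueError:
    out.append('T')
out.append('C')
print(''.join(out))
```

Execution trace: 'V' (finally) → 'T' (outer except ValueError) → 'C' (after the try/except). Output: VTC

Answer: VTC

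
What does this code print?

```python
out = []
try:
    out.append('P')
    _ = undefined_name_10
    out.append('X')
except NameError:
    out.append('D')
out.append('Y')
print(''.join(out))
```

Execution trace: 'P' (try body) → 'D' (except NameError) → 'Y' (after the try/except). Output: PDY

Answer: PDY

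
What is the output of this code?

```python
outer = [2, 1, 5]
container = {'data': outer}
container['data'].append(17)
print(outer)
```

Key concept: dict holds reference to list.
Step by step:
`outer = [2, 1, 5]` → outer = [2, 1, 5]
`container = {'data': outer}` → container = {'data': [2, 1, 5]}
`container['data'].append(17)` → outer = [2, 1, 5, 17]; container = {'data': [2, 1, 5, 17]}
`print(outer)` → prints [2, 1, 5, 17]

Answer: [2, 1, 5, 17]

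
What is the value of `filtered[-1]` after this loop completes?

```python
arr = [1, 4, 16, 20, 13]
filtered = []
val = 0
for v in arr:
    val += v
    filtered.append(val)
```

Cumulative sum ends at 54
`filtered` takes the values: [] → [1] → [1, 5] → [1, 5, 21] → [1, 5, 21, 41] → [1, 5, 21, 41, 54]
So `filtered[-1]` = 54

Answer: 54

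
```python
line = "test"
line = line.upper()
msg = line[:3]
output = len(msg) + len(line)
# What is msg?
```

Trace:
`line = "test"` → line = 'test'
`line = line.upper()` → line = 'TEST'
`msg = line[:3]` → msg = 'TES'
`output = len(msg) + len(line)` → output = 7
So msg = 'TES'

Answer: 'TES'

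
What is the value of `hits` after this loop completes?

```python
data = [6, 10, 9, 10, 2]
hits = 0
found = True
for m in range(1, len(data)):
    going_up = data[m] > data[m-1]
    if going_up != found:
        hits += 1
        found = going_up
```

Count direction changes in [6, 10, 9, 10, 2]
`hits` takes the values: 0 → 1 → 2 → 3

Answer: 3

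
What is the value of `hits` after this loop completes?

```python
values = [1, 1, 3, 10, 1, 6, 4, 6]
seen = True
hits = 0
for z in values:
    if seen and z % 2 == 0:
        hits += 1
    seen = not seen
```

Count even values at even positions
`hits` takes the values: 0 → 1

Answer: 1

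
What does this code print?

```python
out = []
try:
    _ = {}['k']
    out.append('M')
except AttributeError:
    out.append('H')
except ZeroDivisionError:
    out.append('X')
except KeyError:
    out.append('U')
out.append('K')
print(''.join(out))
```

Execution trace: 'U' (except KeyError) → 'K' (after the try/except). Output: UK

Answer: UK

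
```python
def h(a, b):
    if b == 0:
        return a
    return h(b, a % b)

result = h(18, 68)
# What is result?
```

h(18, 68) -> h(68, 18) -> h(18, 14) -> h(14, 4) -> h(4, 2) -> h(2, 0) -> 2

Answer: 2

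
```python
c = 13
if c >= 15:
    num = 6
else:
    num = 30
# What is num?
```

Trace:
`c = 13` → c = 13
`if c >= 15: ...` → c >= 15 is False, take else branch → num = 30
So num = 30

Answer: 30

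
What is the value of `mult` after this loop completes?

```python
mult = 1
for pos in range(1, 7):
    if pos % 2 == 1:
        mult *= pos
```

Product of odd numbers 1 to 6
`mult` takes the values: 1 → 3 → 15

Answer: 15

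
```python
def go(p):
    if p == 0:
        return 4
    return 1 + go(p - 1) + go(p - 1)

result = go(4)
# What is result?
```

go(p) = 1 + 2·go(p-1), go(0)=4. Closed form: (4+1)·2^4 - 1 = 79.

Answer: 79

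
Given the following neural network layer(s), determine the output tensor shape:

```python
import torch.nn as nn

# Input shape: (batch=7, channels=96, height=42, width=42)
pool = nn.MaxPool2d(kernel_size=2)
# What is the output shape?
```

Input: (7, 96, 42, 42) -> Output: (7, 96, 21, 21)

Answer: (7, 96, 21, 21)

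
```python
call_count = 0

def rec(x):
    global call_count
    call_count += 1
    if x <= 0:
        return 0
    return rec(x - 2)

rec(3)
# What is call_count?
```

Linear recursion stepping by 2: 3 calls from x=3 down to ≤0.

Answer: 3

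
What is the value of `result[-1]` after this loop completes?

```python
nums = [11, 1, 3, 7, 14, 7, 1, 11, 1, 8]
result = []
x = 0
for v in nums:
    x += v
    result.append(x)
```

Cumulative sum ends at 64
`result` takes the values: [] → [11] → [11, 12] → [11, 12, 15] → [11, 12, 15, 22] → [11, 12, 15, 22, 36] → [11, 12, 15, 22, 36, 43] → [11, 12, 15, 22, 36, 43, 44] → [11, 12, 15, 22, 36, 43, 44, 55] → [11, 12, 15, 22, 36, 43, 44, 55, 56] → [11, 12, 15, 22, 36, 43, 44, 55, 56, 64]
So `result[-1]` = 64

Answer: 64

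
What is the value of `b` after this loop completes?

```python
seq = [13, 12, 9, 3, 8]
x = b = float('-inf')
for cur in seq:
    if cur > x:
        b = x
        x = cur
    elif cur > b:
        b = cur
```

Second largest (with repeats) in [13, 12, 9, 3, 8]
`b` takes the values: -inf → 12

Answer: 12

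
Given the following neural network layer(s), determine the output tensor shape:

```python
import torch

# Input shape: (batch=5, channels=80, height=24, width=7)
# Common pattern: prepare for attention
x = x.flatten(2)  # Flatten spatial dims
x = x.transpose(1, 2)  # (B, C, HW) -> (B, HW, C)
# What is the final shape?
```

Input: (5, 80, 24, 7) -> after flatten(2): (5, 80, 168) -> Output: (5, 168, 80)

Answer: (5, 168, 80)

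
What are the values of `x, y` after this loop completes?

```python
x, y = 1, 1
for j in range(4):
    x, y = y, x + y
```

Fibonacci: after 4 iterations
`x, y` takes the values: (1, 1) → (1, 2) → (2, 3) → (3, 5) → (5, 8)

Answer: 5, 8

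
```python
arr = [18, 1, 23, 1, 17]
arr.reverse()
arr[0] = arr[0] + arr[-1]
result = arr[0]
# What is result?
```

Trace:
`arr = [18, 1, 23, 1, 17]` → arr = [18, 1, 23, 1, 17]
`arr.reverse()` → arr = [17, 1, 23, 1, 18]
`arr[0] = arr[0] + arr[-1]` → arr = [35, 1, 23, 1, 18]
`result = arr[0]` → result = 35
So result = 35

Answer: 35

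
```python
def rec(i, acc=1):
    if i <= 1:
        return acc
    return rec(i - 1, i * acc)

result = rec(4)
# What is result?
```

Accumulator trace (n, acc): (4, 1) -> (3, 4) -> (2, 12) -> (1, 24) -> return 24

Answer: 24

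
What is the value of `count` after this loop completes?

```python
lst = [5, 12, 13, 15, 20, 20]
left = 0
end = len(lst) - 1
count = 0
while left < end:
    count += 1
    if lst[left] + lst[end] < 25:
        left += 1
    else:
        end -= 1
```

Steps to find pair summing to 25
`count` takes the values: 0 → 1 → 2 → 3 → 4 → 5

Answer: 5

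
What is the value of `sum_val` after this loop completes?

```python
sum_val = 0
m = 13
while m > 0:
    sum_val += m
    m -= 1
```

Sum 13 down to 1
`sum_val` takes the values: 0 → 13 → 25 → 36 → 46 → 55 → 63 → 70 → 76 → 81 → 85 → 88 → 90 → 91

Answer: 91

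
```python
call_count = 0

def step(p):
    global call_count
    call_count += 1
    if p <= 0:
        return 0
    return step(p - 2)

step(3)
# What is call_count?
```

Linear recursion stepping by 2: 3 calls from p=3 down to ≤0.

Answer: 3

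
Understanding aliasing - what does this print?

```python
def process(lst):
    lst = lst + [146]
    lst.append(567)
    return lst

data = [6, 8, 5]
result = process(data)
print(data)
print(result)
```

Key concept: rebinding parameter vs mutation.
Step by step:
`data = [6, 8, 5]` → data = [6, 8, 5]
`result = process(data)` → result = [6, 8, 5, 146, 567]
`print(data)` → prints [6, 8, 5]
`print(result)` → prints [6, 8, 5, 146, 567]

Answer:
[6, 8, 5]
[6, 8, 5, 146, 567]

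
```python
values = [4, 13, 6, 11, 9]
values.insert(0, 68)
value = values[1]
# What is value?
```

Trace:
`values = [4, 13, 6, 11, 9]` → values = [4, 13, 6, 11, 9]
`values.insert(0, 68)` → values = [68, 4, 13, 6, 11, 9]
`value = values[1]` → value = 4
So value = 4

Answer: 4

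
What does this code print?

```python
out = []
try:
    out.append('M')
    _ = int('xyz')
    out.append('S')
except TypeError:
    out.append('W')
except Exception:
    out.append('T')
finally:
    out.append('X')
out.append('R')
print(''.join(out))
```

Execution trace: 'M' (try body) → 'T' (except Exception) → 'X' (finally) → 'R' (after the try/except). Output: MTXR

Answer: MTXR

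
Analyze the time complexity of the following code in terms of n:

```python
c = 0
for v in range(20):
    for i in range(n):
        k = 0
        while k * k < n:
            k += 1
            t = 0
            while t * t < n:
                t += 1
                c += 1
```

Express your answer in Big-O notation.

Each loop level contributes: 1 × n × √n × √n. Multiplying the contributions gives O(n^2).

Answer: O(n^2)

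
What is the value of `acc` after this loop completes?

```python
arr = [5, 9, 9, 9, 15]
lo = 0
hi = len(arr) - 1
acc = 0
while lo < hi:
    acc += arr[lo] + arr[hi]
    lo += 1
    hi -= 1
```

Sum of pairs from ends
`acc` takes the values: 0 → 20 → 38

Answer: 38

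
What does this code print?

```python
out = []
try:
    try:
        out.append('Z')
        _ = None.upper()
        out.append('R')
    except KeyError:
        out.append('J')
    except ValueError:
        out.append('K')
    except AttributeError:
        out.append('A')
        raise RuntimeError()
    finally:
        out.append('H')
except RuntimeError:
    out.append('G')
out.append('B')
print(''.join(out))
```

Execution trace: 'Z' (inner try body) → 'A' (inner except AttributeError) → 'H' (inner finally) → 'G' (outer except RuntimeError) → 'B' (after the try/except). Output: ZAHGB

Answer: ZAHGB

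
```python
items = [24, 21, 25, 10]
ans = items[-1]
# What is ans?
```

Trace:
`items = [24, 21, 25, 10]` → items = [24, 21, 25, 10]
`ans = items[-1]` → ans = 10
So ans = 10

Answer: 10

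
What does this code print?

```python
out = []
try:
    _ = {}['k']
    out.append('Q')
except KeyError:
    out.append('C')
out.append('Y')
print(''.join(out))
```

Execution trace: 'C' (except KeyError) → 'Y' (after the try/except). Output: CY

Answer: CY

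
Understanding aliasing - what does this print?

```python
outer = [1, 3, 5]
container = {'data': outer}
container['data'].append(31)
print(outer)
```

Key concept: dict holds reference to list.
Step by step:
`outer = [1, 3, 5]` → outer = [1, 3, 5]
`container = {'data': outer}` → container = {'data': [1, 3, 5]}
`container['data'].append(31)` → outer = [1, 3, 5, 31]; container = {'data': [1, 3, 5, 31]}
`print(outer)` → prints [1, 3, 5, 31]

Answer: [1, 3, 5, 31]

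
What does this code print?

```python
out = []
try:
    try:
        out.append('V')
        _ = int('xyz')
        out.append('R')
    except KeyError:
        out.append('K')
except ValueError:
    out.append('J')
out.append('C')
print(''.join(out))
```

Execution trace: 'V' (try body) → 'J' (outer except ValueError) → 'C' (after the try/except). Output: VJC

Answer: VJC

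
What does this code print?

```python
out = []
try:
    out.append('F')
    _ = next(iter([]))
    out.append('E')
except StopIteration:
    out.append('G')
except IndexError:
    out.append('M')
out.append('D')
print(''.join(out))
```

Execution trace: 'F' (try body) → 'G' (except StopIteration) → 'D' (after the try/except). Output: FGD

Answer: FGD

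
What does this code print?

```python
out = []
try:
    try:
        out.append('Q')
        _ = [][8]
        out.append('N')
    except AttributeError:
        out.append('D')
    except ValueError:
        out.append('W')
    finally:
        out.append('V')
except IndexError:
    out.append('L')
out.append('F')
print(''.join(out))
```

Execution trace: 'Q' (inner try body) → 'V' (inner finally) → 'L' (outer except IndexError) → 'F' (after the try/except). Output: QVLF

Answer: QVLF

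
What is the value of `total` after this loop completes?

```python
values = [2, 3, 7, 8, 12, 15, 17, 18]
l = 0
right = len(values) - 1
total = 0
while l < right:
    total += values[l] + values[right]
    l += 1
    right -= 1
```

Sum of pairs from ends
`total` takes the values: 0 → 20 → 40 → 62 → 82

Answer: 82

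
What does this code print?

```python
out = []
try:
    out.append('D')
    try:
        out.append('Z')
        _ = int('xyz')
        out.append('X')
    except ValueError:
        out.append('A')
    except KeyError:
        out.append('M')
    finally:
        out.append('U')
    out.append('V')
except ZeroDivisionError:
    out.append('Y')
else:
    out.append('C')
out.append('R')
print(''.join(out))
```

Execution trace: 'D' (try body) → 'Z' (inner try body) → 'A' (inner except ValueError) → 'U' (inner finally) → 'V' (try body, no exception) → 'C' (else) → 'R' (after the try/except). Output: DZAUVCR

Answer: DZAUVCR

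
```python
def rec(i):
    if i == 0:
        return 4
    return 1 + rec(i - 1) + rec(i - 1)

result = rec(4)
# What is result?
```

rec(i) = 1 + 2·rec(i-1), rec(0)=4. Closed form: (4+1)·2^4 - 1 = 79.

Answer: 79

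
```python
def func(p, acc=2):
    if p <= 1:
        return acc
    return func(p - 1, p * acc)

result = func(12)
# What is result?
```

Accumulator trace (n, acc): (12, 2) -> (11, 24) -> (10, 264) -> (9, 2640) -> (8, 23760) -> (7, 190080) -> (6, 1330560) -> (5, 7983360) -> (4, 39916800) -> (3, 159667200) -> (2, 479001600) -> (1, 958003200) -> return 958003200

Answer: 958003200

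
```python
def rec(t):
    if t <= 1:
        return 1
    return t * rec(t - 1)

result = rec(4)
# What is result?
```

rec(4) = 4 * 3 * 2 * 1 = 24

Answer: 24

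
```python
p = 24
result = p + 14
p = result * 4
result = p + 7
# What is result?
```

Trace:
`p = 24` → p = 24
`result = p + 14` → result = 38
`p = result * 4` → p = 152
`result = p + 7` → result = 159
So result = 159

Answer: 159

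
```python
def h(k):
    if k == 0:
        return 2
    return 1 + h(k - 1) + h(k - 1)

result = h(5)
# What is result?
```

h(k) = 1 + 2·h(k-1), h(0)=2. Closed form: (2+1)·2^5 - 1 = 95.

Answer: 95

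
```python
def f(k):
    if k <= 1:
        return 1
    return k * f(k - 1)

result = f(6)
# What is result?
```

f(6) = 6 * 5 * 4 * 3 * 2 * 1 = 720

Answer: 720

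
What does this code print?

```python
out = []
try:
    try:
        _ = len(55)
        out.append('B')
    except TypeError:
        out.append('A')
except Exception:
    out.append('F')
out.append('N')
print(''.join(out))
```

Execution trace: 'A' (inner except TypeError) → 'N' (after the try/except). Output: AN

Answer: AN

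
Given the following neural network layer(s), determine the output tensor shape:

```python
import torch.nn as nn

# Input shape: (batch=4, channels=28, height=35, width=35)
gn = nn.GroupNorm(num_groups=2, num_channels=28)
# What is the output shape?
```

Input: (4, 28, 35, 35) -> Output: (4, 28, 35, 35)

Answer: (4, 28, 35, 35)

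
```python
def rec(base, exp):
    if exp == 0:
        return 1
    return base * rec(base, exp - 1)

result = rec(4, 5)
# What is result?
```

rec(4, 5) = 4 * 4 * 4 * 4 * 4 = 1024

Answer: 1024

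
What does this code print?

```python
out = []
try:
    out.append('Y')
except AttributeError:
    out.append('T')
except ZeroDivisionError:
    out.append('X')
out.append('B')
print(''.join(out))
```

Execution trace: 'Y' (try body, no exception) → 'B' (after the try/except). Output: YB

Answer: YB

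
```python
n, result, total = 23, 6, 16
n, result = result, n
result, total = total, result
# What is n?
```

Trace:
`n, result, total = 23, 6, 16` → n = 23; result = 6; total = 16
`n, result = result, n` → n = 6; result = 23
`result, total = total, result` → result = 16; total = 23
So n = 6

Answer: 6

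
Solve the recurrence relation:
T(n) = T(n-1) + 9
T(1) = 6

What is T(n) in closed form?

Unrolling: T(n) = T(1) + 9·(n-1) = 6 + 9(n-1) = 9n - 3.

Answer: T(n) = 9n - 3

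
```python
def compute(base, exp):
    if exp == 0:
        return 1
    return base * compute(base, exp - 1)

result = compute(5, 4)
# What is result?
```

compute(5, 4) = 5 * 5 * 5 * 5 = 625

Answer: 625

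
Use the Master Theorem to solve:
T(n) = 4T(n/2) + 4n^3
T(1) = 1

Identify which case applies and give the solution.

a=4, b=2, f(n)=4n^3. log_2(4) = 2. Since c=3 > 2 and the regularity condition holds (4(n/2)^3 = (4/2^3)n^3 with 4/2^3 < 1), Case 3 applies: T(n) = Θ(f(n)) = O(n^3).

Answer: O(n^3) - Case 3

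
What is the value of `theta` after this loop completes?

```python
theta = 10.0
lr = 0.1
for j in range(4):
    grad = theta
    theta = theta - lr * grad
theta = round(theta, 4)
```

Gradient descent: w = 10.0 * (1 - 0.1)^4
`theta` takes the values: 10.0 → 9.0 → 8.1 → 7.29 → 6.561

Answer: 6.561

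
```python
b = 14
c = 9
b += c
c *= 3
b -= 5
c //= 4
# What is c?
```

Trace:
`b = 14` → b = 14
`c = 9` → c = 9
`b += c` → b = 23
`c *= 3` → c = 27
`b -= 5` → b = 18
`c //= 4` → c = 6
So c = 6

Answer: 6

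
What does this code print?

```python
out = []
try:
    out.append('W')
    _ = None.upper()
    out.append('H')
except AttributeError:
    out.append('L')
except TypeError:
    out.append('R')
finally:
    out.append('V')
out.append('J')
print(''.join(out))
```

Execution trace: 'W' (try body) → 'L' (except AttributeError) → 'V' (finally) → 'J' (after the try/except). Output: WLVJ

Answer: WLVJ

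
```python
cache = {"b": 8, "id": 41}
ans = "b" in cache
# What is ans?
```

Trace:
`cache = {"b": 8, "id": 41}` → cache = {'b': 8, 'id': 41}
`ans = "b" in cache` → ans = True
So ans = True

Answer: True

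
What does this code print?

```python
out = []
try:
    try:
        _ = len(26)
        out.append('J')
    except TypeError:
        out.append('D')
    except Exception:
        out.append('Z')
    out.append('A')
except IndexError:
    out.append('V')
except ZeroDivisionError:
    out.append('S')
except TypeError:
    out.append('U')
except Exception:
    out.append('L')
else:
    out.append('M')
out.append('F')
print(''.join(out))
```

Execution trace: 'D' (inner except TypeError) → 'A' (try body, no exception) → 'M' (else) → 'F' (after the try/except). Output: DAMF

Answer: DAMF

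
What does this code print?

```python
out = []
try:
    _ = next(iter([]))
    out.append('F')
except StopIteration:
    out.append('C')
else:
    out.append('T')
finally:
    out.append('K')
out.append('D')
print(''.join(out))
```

Execution trace: 'C' (except StopIteration) → 'K' (finally) → 'D' (after the try/except). Output: CKD

Answer: CKD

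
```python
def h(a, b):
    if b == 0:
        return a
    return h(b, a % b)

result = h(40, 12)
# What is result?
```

h(40, 12) -> h(12, 4) -> h(4, 0) -> 4

Answer: 4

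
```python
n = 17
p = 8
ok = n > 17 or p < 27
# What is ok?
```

Trace:
`n = 17` → n = 17
`p = 8` → p = 8
`ok = n > 17 or p < 27` → ok = True
So ok = True

Answer: True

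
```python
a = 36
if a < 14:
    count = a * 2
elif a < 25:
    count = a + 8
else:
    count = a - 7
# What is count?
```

Trace:
`a = 36` → a = 36
`if a < 14: ...` → a < 14 is False, a < 25 is False, take else branch → count = 29
So count = 29

Answer: 29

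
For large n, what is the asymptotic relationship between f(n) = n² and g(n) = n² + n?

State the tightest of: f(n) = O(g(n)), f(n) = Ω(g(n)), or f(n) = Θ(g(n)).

n² vs n² + n: f(n) = Θ(g(n)) — they are asymptotically equivalent (lower-order n term is dominated).

Answer: f(n) = Θ(g(n)) — they are asymptotically equivalent (lower-order n term is dominated).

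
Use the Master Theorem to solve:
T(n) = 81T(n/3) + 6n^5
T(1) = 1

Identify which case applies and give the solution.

a=81, b=3, f(n)=6n^5. log_3(81) = 4. Since c=5 > 4 and the regularity condition holds (81(n/3)^5 = (81/3^5)n^5 with 81/3^5 < 1), Case 3 applies: T(n) = Θ(f(n)) = O(n^5).

Answer: O(n^5) - Case 3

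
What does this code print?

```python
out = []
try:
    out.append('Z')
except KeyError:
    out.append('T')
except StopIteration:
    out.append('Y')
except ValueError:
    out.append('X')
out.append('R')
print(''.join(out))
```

Execution trace: 'Z' (try body, no exception) → 'R' (after the try/except). Output: ZR

Answer: ZR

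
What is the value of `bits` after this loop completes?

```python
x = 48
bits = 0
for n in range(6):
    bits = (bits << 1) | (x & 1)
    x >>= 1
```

Reverse lowest 6 bits of 48
`bits` takes the values: 0 → 1 → 3

Answer: 3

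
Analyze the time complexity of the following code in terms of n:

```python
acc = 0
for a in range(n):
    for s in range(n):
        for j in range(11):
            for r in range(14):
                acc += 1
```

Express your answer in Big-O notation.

Each loop level contributes: n × n × 1 × 1. Multiplying the contributions gives O(n^2).

Answer: O(n^2)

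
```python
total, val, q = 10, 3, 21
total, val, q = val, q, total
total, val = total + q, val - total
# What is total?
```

Trace:
`total, val, q = 10, 3, 21` → total = 10; val = 3; q = 21
`total, val, q = val, q, total` → total = 3; val = 21; q = 10
`total, val = total + q, val - total` → total = 13; val = 18
So total = 13

Answer: 13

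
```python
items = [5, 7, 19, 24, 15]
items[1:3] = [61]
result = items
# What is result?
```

Trace:
`items = [5, 7, 19, 24, 15]` → items = [5, 7, 19, 24, 15]
`items[1:3] = [61]` → items = [5, 61, 24, 15]
`result = items` → result = [5, 61, 24, 15]
So result = [5, 61, 24, 15]

Answer: [5, 61, 24, 15]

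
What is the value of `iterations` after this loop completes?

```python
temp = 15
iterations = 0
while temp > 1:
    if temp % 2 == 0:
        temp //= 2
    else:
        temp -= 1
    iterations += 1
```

Steps to reduce 15 to 1
`iterations` takes the values: 0 → 1 → 2 → 3 → 4 → 5 → 6

Answer: 6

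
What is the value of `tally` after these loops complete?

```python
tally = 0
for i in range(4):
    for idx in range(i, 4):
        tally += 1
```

Upper triangle: 4 + 3 + ... + 1
`tally` takes the values: 0 → 1 → 2 → 3 → 4 → 5 → 6 → 7 → 8 → 9 → 10

Answer: 10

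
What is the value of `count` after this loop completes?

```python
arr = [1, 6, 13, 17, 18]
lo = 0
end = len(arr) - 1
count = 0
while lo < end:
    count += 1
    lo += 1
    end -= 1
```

Iterations until pointers meet (list length 5)
`count` takes the values: 0 → 1 → 2

Answer: 2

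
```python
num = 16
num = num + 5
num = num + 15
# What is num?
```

Trace:
`num = 16` → num = 16
`num = num + 5` → num = 21
`num = num + 15` → num = 36
So num = 36

Answer: 36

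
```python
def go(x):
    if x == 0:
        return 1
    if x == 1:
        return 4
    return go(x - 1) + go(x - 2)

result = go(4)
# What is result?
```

Build up from base cases: go(0)=1, go(1)=4, go(2)=5, go(3)=9, go(4)=14

Answer: 14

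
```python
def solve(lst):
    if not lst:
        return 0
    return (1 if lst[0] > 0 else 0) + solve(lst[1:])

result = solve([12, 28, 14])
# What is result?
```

Count of positive elements in [12, 28, 14] = 3

Answer: 3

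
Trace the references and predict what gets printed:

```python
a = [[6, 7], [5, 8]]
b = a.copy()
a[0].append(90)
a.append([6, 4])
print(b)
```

Key concept: shallow copy with nested lists.
Step by step:
`a = [[6, 7], [5, 8]]` → a = [[6, 7], [5, 8]]
`b = a.copy()` → b = [[6, 7], [5, 8]]
`a[0].append(90)` → a = [[6, 7, 90], [5, 8]]; b = [[6, 7, 90], [5, 8]]
`a.append([6, 4])` → a = [[6, 7, 90], [5, 8], [6, 4]]
`print(b)` → prints [[6, 7, 90], [5, 8]]

Answer: [[6, 7, 90], [5, 8]]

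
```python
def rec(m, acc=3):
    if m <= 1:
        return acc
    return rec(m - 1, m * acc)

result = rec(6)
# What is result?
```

Accumulator trace (n, acc): (6, 3) -> (5, 18) -> (4, 90) -> (3, 360) -> (2, 1080) -> (1, 2160) -> return 2160

Answer: 2160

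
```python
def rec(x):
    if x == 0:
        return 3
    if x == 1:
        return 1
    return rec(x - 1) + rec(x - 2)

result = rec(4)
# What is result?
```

Build up from base cases: rec(0)=3, rec(1)=1, rec(2)=4, rec(3)=5, rec(4)=9

Answer: 9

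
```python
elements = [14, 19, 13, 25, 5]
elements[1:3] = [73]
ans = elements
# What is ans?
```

Trace:
`elements = [14, 19, 13, 25, 5]` → elements = [14, 19, 13, 25, 5]
`elements[1:3] = [73]` → elements = [14, 73, 25, 5]
`ans = elements` → ans = [14, 73, 25, 5]
So ans = [14, 73, 25, 5]

Answer: [14, 73, 25, 5]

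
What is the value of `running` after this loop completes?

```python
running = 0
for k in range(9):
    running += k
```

Sum of 0 to 8 = 36
`running` takes the values: 0 → 1 → 3 → 6 → 10 → 15 → 21 → 28 → 36

Answer: 36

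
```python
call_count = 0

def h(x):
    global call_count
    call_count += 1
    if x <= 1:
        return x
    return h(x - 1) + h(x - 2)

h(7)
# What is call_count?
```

Calls(x) = 1 + Calls(x-1) + Calls(x-2); Calls(0)=Calls(1)=1. For x=7 this gives 41.

Answer: 41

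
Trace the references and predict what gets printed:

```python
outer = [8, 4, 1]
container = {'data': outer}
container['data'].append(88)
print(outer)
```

Key concept: dict holds reference to list.
Step by step:
`outer = [8, 4, 1]` → outer = [8, 4, 1]
`container = {'data': outer}` → container = {'data': [8, 4, 1]}
`container['data'].append(88)` → outer = [8, 4, 1, 88]; container = {'data': [8, 4, 1, 88]}
`print(outer)` → prints [8, 4, 1, 88]

Answer: [8, 4, 1, 88]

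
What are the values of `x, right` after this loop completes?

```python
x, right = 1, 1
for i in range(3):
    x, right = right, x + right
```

Fibonacci: after 3 iterations
`x, right` takes the values: (1, 1) → (1, 2) → (2, 3) → (3, 5)

Answer: 3, 5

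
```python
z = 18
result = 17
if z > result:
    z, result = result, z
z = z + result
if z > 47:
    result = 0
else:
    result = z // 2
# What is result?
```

Trace:
`z = 18` → z = 18
`result = 17` → result = 17
`if z > result: ...` → z > result is True → z = 17; result = 18
`z = z + result` → z = 35
`if z > 47: ...` → z > 47 is False, take else branch → result = 17
So result = 17

Answer: 17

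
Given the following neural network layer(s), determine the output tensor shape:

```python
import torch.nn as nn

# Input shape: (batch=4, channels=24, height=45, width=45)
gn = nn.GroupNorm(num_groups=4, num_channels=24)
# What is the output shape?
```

Input: (4, 24, 45, 45) -> Output: (4, 24, 45, 45)

Answer: (4, 24, 45, 45)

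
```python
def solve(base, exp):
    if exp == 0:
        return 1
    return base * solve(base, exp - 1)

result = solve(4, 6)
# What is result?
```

solve(4, 6) = 4 * 4 * 4 * 4 * 4 * 4 = 4096

Answer: 4096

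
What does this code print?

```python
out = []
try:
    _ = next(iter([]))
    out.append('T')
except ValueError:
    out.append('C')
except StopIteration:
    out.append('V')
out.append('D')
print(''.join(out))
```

Execution trace: 'V' (except StopIteration) → 'D' (after the try/except). Output: VD

Answer: VD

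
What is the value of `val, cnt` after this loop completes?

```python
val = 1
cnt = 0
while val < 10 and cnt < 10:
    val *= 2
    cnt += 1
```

Double until >= 10 or 10 iterations
`val, cnt` takes the values: (1, 0) → (2, 0) → (2, 1) → (4, 1) → (4, 2) → (8, 2) → (8, 3) → (16, 3) → (16, 4)

Answer: 16, 4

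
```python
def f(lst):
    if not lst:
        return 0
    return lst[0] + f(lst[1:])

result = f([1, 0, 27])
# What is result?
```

1 + 0 + 27 + 0 = 28

Answer: 28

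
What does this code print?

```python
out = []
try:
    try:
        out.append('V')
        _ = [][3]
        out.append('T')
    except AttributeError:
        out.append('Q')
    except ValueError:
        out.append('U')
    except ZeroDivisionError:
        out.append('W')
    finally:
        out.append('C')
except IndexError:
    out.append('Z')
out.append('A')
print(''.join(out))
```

Execution trace: 'V' (try body) → 'C' (finally) → 'Z' (outer except IndexError) → 'A' (after the try/except). Output: VCZA

Answer: VCZA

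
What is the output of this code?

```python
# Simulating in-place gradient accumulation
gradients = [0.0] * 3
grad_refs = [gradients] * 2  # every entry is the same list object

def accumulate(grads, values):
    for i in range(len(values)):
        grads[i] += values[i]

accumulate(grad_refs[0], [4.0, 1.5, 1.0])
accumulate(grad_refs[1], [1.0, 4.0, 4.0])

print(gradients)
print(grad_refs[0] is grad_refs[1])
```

Key concept: gradient accumulation aliasing.
Step by step:
`gradients = [0.0] * 3` → gradients = [0.0, 0.0, 0.0]
`grad_refs = [gradients] * 2` → grad_refs = [[0.0, 0.0, 0.0], [0.0, 0.0, 0.0]]
`accumulate(grad_refs[0], [4.0, 1.5, 1.0])` → gradients = [4.0, 1.5, 1.0]; grad_refs = [[4.0, 1.5, 1.0], [4.0, 1.5, 1.0]]
`accumulate(grad_refs[1], [1.0, 4.0, 4.0])` → gradients = [5.0, 5.5, 5.0]; grad_refs = [[5.0, 5.5, 5.0], [5.0, 5.5, 5.0]]
`print(gradients)` → prints [5.0, 5.5, 5.0]
`print(grad_refs[0] is grad_refs[1])` → prints True

Answer:
[5.0, 5.5, 5.0]
True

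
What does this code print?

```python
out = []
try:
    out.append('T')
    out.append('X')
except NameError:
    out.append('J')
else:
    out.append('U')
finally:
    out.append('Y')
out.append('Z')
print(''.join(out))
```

Execution trace: 'T' (try body) → 'X' (try body, no exception) → 'U' (else) → 'Y' (finally) → 'Z' (after the try/except). Output: TXUYZ

Answer: TXUYZ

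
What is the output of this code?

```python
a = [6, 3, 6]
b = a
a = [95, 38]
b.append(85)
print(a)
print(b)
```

Key concept: rebinding vs mutation: a is rebound to a new list, b still points at the original.
Step by step:
`a = [6, 3, 6]` → a = [6, 3, 6]
`b = a` → b = [6, 3, 6] (same object as a)
`a = [95, 38]` → a = [95, 38]
`b.append(85)` → b = [6, 3, 6, 85]
`print(a)` → prints [95, 38]
`print(b)` → prints [6, 3, 6, 85]

Answer:
[95, 38]
[6, 3, 6, 85]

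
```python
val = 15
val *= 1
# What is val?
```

Trace:
`val = 15` → val = 15
`val *= 1` → val = 15
So val = 15

Answer: 15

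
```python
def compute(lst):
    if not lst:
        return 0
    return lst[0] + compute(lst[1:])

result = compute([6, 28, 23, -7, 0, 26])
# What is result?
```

6 + 28 + 23 + (-7) + 0 + 26 + 0 = 76

Answer: 76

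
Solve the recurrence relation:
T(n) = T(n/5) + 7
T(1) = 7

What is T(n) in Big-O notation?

Each step divides n by 5 and adds 7. After log_5(n) steps we reach T(1)=7. So T(n) = 7·log_5(n) + 7 = O(log n).

Answer: O(log n)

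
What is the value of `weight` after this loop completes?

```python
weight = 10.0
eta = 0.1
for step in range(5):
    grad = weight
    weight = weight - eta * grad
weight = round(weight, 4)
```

Gradient descent: w = 10.0 * (1 - 0.1)^5
`weight` takes the values: 10.0 → 9.0 → 8.1 → 7.29 → 6.561 → 5.9049

Answer: 5.9049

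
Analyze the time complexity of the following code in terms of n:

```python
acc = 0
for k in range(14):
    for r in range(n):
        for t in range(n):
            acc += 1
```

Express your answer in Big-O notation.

Each loop level contributes: 1 × n × n. Multiplying the contributions gives O(n^2).

Answer: O(n^2)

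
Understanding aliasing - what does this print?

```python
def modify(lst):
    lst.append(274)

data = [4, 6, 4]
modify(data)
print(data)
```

Key concept: function modifies passed list.
Step by step:
`data = [4, 6, 4]` → data = [4, 6, 4]
`modify(data)` → data = [4, 6, 4, 274]
`print(data)` → prints [4, 6, 4, 274]

Answer: [4, 6, 4, 274]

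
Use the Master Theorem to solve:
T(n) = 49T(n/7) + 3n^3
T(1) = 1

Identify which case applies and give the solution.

a=49, b=7, f(n)=3n^3. log_7(49) = 2. Since c=3 > 2 and the regularity condition holds (49(n/7)^3 = (49/7^3)n^3 with 49/7^3 < 1), Case 3 applies: T(n) = Θ(f(n)) = O(n^3).

Answer: O(n^3) - Case 3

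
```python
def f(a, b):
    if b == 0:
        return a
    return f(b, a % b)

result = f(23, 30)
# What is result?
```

f(23, 30) -> f(30, 23) -> f(23, 7) -> f(7, 2) -> f(2, 1) -> f(1, 0) -> 1

Answer: 1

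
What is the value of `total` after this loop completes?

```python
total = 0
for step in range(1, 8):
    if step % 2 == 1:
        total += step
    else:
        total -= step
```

Add odd, subtract even
`total` takes the values: 0 → 1 → -1 → 2 → -2 → 3 → -3 → 4

Answer: 4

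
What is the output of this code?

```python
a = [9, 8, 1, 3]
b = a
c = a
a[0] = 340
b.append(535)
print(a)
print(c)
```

Key concept: multiple aliases.
Step by step:
`a = [9, 8, 1, 3]` → a = [9, 8, 1, 3]
`b = a` → b = [9, 8, 1, 3] (same object as a)
`c = a` → c = [9, 8, 1, 3] (same object as a, b)
`a[0] = 340` → a = [340, 8, 1, 3] (same object as b, c); b = [340, 8, 1, 3] (same object as a, c); c = [340, 8, 1, 3] (same object as a, b)
`b.append(535)` → a = [340, 8, 1, 3, 535] (same object as b, c); b = [340, 8, 1, 3, 535] (same object as a, c); c = [340, 8, 1, 3, 535] (same object as a, b)
`print(a)` → prints [340, 8, 1, 3, 535]
`print(c)` → prints [340, 8, 1, 3, 535]

Answer:
[340, 8, 1, 3, 535]
[340, 8, 1, 3, 535]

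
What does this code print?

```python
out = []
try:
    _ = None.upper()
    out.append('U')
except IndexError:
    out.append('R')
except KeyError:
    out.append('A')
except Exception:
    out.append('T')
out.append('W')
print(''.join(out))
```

Execution trace: 'T' (except Exception) → 'W' (after the try/except). Output: TW

Answer: TW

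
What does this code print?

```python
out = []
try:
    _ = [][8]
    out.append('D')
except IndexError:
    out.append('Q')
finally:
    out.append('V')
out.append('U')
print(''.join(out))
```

Execution trace: 'Q' (except IndexError) → 'V' (finally) → 'U' (after the try/except). Output: QVU

Answer: QVU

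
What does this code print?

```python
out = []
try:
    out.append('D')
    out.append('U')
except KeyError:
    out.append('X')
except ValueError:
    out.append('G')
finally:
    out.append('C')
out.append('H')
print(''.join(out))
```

Execution trace: 'D' (try body) → 'U' (try body, no exception) → 'C' (finally) → 'H' (after the try/except). Output: DUCH

Answer: DUCH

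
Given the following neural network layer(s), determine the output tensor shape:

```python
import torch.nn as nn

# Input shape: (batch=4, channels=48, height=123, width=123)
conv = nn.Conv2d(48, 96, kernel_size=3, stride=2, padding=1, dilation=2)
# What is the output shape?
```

Input: (4, 48, 123, 123) -> Output: (4, 96, 61, 61)

Answer: (4, 96, 61, 61)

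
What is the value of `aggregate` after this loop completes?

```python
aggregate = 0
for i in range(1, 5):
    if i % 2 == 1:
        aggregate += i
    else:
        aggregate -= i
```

Add odd, subtract even
`aggregate` takes the values: 0 → 1 → -1 → 2 → -2

Answer: -2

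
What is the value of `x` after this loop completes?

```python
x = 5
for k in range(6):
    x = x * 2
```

Multiply by 2, 6 times: 5 * 2^6 = 320
`x` takes the values: 5 → 10 → 20 → 40 → 80 → 160 → 320

Answer: 320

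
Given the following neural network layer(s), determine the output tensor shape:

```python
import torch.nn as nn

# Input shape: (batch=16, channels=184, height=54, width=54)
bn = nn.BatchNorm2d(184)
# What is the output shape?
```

Input: (16, 184, 54, 54) -> Output: (16, 184, 54, 54)

Answer: (16, 184, 54, 54)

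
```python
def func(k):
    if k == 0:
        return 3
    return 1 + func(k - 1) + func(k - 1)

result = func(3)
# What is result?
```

func(k) = 1 + 2·func(k-1), func(0)=3. Closed form: (3+1)·2^3 - 1 = 31.

Answer: 31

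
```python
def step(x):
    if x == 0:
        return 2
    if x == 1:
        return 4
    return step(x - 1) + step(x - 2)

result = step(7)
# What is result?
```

Build up from base cases: step(0)=2, step(1)=4, step(2)=6, step(3)=10, step(4)=16, step(5)=26, step(6)=42, ..., step(7)=68

Answer: 68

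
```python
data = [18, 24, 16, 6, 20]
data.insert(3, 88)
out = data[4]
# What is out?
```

Trace:
`data = [18, 24, 16, 6, 20]` → data = [18, 24, 16, 6, 20]
`data.insert(3, 88)` → data = [18, 24, 16, 88, 6, 20]
`out = data[4]` → out = 6
So out = 6

Answer: 6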